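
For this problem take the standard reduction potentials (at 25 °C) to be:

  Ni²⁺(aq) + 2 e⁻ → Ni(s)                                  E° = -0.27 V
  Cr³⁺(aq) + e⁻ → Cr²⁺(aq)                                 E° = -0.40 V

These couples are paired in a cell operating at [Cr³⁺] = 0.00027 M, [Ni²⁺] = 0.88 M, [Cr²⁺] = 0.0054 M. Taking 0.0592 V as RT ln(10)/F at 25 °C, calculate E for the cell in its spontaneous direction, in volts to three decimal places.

Ni²⁺/Ni is the cathode (higher E°), Cr³⁺/Cr²⁺ the anode: E°cell = -0.27 − (-0.40) = +0.13 V, n = 2.
Overall: Ni²⁺(aq) + 2 Cr²⁺(aq) → Ni(s) + 2 Cr³⁺(aq)
Q = [Cr³⁺]^2 / ([Ni²⁺]·[Cr²⁺]^2); log Q = -2.547.
E = E° − (0.0592/n) log Q = +0.13 − (0.0592/2)(-2.547) = +0.205 V.

+0.205 V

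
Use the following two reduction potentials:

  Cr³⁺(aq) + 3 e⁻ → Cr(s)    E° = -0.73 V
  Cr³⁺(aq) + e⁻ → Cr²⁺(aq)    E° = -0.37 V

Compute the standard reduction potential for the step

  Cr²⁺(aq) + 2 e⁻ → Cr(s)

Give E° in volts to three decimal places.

-0.910 V

Sequential free energies add, so n₃E°₃ = n₁E°₁ + n₂E°₂.
With n₃ = 3, and the known step contributing 1×(-0.37) V, the unknown satisfies 2·E° = 3×(-0.73) − 1×(-0.37) = -1.820.
E° = -1.820 / 2 = -0.910 V.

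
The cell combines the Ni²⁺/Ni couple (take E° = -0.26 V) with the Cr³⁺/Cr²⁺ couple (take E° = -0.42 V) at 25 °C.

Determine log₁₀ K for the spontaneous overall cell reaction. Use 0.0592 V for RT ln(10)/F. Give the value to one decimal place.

5.4

Cathode: Ni²⁺/Ni; anode: Cr³⁺/Cr²⁺. E°cell = +0.16 V, n = 2.
log K = nE°cell / 0.0592 = (2)(+0.16) / 0.0592 = 5.4.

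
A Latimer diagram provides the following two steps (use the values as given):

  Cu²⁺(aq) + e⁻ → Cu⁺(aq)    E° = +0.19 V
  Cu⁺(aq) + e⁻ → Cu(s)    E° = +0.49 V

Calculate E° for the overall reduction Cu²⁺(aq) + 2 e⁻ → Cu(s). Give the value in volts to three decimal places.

+0.340 V

Since ΔG° = −nFE° is additive over sequential reductions, n₃E°₃ = n₁E°₁ + n₂E°₂.
E°₃ = (1×+0.19 + 1×+0.49) / 2 = (+0.680) / 2 = +0.340 V.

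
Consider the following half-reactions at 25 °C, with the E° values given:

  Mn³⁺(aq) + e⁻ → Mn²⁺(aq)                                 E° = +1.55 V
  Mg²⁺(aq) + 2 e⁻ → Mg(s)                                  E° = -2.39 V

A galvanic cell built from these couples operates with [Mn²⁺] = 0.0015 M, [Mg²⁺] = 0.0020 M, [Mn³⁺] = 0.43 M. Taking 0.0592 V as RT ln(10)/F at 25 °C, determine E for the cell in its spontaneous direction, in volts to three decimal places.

+4.165 V

Mn³⁺/Mn²⁺ is the cathode (higher E°), Mg²⁺/Mg the anode: E°cell = +1.55 − (-2.39) = +3.94 V, n = 2.
Overall: 2 Mn³⁺(aq) + Mg(s) → 2 Mn²⁺(aq) + Mg²⁺(aq)
Q = [Mn²⁺]^2·[Mg²⁺] / ([Mn³⁺]^2); log Q = -7.614.
E = E° − (0.0592/n) log Q = +3.94 − (0.0592/2)(-7.614) = +4.165 V.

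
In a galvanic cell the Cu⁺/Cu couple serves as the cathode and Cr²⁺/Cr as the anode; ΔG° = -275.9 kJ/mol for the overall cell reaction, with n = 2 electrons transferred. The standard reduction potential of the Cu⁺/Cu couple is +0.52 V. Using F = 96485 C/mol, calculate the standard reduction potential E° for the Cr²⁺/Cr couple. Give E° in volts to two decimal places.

E°cell = −ΔG°/(nF) = −(-275.9×10³)/((2)(96485)) = +1.430 V.
Since Cu⁺/Cu is the cathode and Cr²⁺/Cr the anode, E°cell = E°(Cu⁺/Cu) − E°(Cr²⁺/Cr).
So E°(Cr²⁺/Cr) = E°(Cu⁺/Cu) − E°cell = (+0.52) − (+1.430) = -0.91 V.

-0.91 V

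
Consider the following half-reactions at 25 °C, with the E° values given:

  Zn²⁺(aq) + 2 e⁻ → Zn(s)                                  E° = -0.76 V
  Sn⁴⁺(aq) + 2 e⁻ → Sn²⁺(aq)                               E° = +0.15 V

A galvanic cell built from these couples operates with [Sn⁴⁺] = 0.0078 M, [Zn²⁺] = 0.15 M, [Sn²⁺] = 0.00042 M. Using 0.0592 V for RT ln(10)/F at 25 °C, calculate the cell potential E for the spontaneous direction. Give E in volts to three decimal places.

Sn⁴⁺/Sn²⁺ is the cathode (higher E°), Zn²⁺/Zn the anode: E°cell = +0.15 − (-0.76) = +0.91 V, n = 2.
Overall: Sn⁴⁺(aq) + Zn(s) → Sn²⁺(aq) + Zn²⁺(aq)
Q = [Sn²⁺]·[Zn²⁺] / ([Sn⁴⁺]); log Q = -2.093.
E = E° − (0.0592/n) log Q = +0.91 − (0.0592/2)(-2.093) = +0.972 V.

+0.972 V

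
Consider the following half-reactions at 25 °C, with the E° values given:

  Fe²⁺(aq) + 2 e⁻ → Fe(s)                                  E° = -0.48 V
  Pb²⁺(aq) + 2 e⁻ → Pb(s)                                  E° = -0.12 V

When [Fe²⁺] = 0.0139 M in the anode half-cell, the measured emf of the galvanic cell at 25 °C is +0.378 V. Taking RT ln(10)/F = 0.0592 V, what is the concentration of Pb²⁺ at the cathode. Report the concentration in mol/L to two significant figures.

Pb²⁺/Pb is the cathode, Fe²⁺/Fe the anode: E°cell = +0.36 V, n = 2.
Overall reaction: Pb²⁺(aq) + Fe(s) → Pb(s) + Fe²⁺(aq); Q = [Fe²⁺]^1/[Pb²⁺]^1.
From E = E° − (0.0592/n) log Q: log Q = (E° − E)·n/0.0592 = (+0.36 − (+0.378))·2/0.0592 = -0.6081.
So 1·log[Pb²⁺] = 1·log(0.0139) − log Q = -1.8570 − (-0.6081) = -1.2489; [Pb²⁺] = 10^(-1.2489) ≈ 0.056 M.

0.056 M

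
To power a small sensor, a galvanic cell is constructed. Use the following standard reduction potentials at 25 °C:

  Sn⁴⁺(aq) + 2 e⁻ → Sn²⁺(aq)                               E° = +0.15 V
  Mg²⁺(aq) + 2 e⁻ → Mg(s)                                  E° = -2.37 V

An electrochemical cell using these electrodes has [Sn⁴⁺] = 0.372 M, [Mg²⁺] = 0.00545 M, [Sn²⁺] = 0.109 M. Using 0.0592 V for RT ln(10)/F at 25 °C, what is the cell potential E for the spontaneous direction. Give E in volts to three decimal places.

Sn⁴⁺/Sn²⁺ is the cathode (higher E°), Mg²⁺/Mg the anode: E°cell = +0.15 − (-2.37) = +2.52 V, n = 2.
Overall: Sn⁴⁺(aq) + Mg(s) → Sn²⁺(aq) + Mg²⁺(aq)
Q = [Sn²⁺]·[Mg²⁺] / ([Sn⁴⁺]); log Q = -2.797.
E = E° − (0.0592/n) log Q = +2.52 − (0.0592/2)(-2.797) = +2.603 V.

+2.603 V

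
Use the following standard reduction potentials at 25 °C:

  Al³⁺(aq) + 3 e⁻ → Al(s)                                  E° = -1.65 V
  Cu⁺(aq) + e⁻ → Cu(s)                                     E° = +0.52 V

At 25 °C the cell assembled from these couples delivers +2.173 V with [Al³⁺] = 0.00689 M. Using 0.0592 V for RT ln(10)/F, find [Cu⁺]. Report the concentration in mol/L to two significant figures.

Cu⁺/Cu is the cathode, Al³⁺/Al the anode: E°cell = +2.17 V, n = 3.
Overall reaction: 3 Cu⁺(aq) + Al(s) → 3 Cu(s) + Al³⁺(aq); Q = [Al³⁺]^1/[Cu⁺]^3.
From E = E° − (0.0592/n) log Q: log Q = (E° − E)·n/0.0592 = (+2.17 − (+2.173))·3/0.0592 = -0.1520.
So 3·log[Cu⁺] = 1·log(0.00689) − log Q = -2.1618 − (-0.1520) = -2.0098; log[Cu⁺] = -2.0098 / 3 = -0.6699; [Cu⁺] = 10^(-0.6699) ≈ 0.21 M.

0.21 M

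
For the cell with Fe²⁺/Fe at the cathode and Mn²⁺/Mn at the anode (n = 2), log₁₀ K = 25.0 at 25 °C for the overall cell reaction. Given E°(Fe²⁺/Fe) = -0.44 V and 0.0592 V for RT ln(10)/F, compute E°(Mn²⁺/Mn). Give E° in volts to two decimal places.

E°cell = (0.0592/n)·log K = (0.0592/2)(25.0) = +0.740 V.
Since Fe²⁺/Fe is the cathode and Mn²⁺/Mn the anode, E°cell = E°(Fe²⁺/Fe) − E°(Mn²⁺/Mn).
So E°(Mn²⁺/Mn) = E°(Fe²⁺/Fe) − E°cell = (-0.44) − (+0.740) = -1.18 V.

-1.18 V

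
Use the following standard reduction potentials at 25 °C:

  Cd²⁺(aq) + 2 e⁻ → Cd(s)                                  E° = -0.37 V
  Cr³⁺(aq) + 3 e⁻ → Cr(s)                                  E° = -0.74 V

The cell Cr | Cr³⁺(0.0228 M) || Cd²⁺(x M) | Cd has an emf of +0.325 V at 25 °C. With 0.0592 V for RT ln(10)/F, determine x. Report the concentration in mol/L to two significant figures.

Cd²⁺/Cd is the cathode, Cr³⁺/Cr the anode: E°cell = +0.37 V, n = 6.
Overall reaction: 3 Cd²⁺(aq) + 2 Cr(s) → 3 Cd(s) + 2 Cr³⁺(aq); Q = [Cr³⁺]^2/[Cd²⁺]^3.
From E = E° − (0.0592/n) log Q: log Q = (E° − E)·n/0.0592 = (+0.37 − (+0.325))·6/0.0592 = 4.5608.
So 3·log[Cd²⁺] = 2·log(0.0228) − log Q = -3.2841 − (4.5608) = -7.8449; log[Cd²⁺] = -7.8449 / 3 = -2.6150; [Cd²⁺] = 10^(-2.6150) ≈ 0.0024 M.

0.0024 M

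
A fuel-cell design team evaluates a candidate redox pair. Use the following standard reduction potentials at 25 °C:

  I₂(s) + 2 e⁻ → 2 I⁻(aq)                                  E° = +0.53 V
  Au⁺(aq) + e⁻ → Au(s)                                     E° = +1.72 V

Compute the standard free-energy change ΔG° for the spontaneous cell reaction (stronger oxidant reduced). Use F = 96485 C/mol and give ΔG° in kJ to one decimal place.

-229.6 kJ

Au⁺/Au (E° = +1.72 V) is the cathode; I₂/I⁻ (E° = +0.53 V) is the anode, so E°cell = +1.19 V.
Balancing electrons gives n = 2 (lcm of 1 and 2).
ΔG° = −nFE° = −(2)(96485)(+1.19) = -229,634 J = -229.6 kJ.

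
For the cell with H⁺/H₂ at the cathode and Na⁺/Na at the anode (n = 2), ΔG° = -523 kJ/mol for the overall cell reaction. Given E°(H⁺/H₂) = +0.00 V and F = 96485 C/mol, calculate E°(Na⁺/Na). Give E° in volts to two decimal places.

E°cell = −ΔG°/(nF) = −(-523×10³)/((2)(96485)) = +2.710 V.
Since H⁺/H₂ is the cathode and Na⁺/Na the anode, E°cell = E°(H⁺/H₂) − E°(Na⁺/Na).
So E°(Na⁺/Na) = E°(H⁺/H₂) − E°cell = (+0.00) − (+2.710) = -2.71 V.

-2.71 V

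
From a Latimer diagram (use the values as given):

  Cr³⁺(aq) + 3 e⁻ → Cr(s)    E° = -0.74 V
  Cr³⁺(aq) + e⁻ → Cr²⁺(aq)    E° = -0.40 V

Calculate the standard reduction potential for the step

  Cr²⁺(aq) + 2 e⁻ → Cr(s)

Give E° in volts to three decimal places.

Sequential free energies add, so n₃E°₃ = n₁E°₁ + n₂E°₂.
With n₃ = 3, and the known step contributing 1×(-0.40) V, the unknown satisfies 2·E° = 3×(-0.74) − 1×(-0.40) = -1.820.
E° = -1.820 / 2 = -0.910 V.

-0.910 V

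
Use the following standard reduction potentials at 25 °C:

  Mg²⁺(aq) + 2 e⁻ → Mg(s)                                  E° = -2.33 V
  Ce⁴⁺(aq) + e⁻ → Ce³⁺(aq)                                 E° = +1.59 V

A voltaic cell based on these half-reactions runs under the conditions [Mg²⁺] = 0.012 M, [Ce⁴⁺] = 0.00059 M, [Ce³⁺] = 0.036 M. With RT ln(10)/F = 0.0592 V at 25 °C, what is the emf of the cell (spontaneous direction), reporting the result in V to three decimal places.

+3.871 V

Ce⁴⁺/Ce³⁺ is the cathode (higher E°), Mg²⁺/Mg the anode: E°cell = +1.59 − (-2.33) = +3.92 V, n = 2.
Overall: 2 Ce⁴⁺(aq) + Mg(s) → 2 Ce³⁺(aq) + Mg²⁺(aq)
Q = [Ce³⁺]^2·[Mg²⁺] / ([Ce⁴⁺]^2); log Q = 1.650.
E = E° − (0.0592/n) log Q = +3.92 − (0.0592/2)(1.650) = +3.871 V.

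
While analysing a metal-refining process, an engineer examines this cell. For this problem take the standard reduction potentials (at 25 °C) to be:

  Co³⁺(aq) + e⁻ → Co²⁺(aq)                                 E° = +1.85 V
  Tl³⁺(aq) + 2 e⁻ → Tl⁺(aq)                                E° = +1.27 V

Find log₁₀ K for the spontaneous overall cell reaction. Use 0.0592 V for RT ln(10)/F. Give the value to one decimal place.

Cathode: Co³⁺/Co²⁺; anode: Tl³⁺/Tl⁺. E°cell = +0.58 V, n = 2.
log K = nE°cell / 0.0592 = (2)(+0.58) / 0.0592 = 19.6.

19.6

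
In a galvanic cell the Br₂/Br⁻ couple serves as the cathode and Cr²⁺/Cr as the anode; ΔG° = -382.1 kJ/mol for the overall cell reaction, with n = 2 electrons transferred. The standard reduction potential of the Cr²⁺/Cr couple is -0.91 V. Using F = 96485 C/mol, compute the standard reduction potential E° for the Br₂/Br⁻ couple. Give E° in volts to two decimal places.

E°cell = −ΔG°/(nF) = −(-382.1×10³)/((2)(96485)) = +1.980 V.
Since Br₂/Br⁻ is the cathode and Cr²⁺/Cr the anode, E°cell = E°(Br₂/Br⁻) − E°(Cr²⁺/Cr).
So E°(Br₂/Br⁻) = E°cell + E°(Cr²⁺/Cr) = +1.980 + (-0.91) = +1.07 V.

+1.07 V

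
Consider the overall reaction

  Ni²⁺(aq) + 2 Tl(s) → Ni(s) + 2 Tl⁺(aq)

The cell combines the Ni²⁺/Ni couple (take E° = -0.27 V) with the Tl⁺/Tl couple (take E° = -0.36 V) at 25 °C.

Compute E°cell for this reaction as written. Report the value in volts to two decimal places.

+0.09 V

The Ni²⁺/Ni couple has the higher reduction potential, so it is the cathode; Tl⁺/Tl is oxidised at the anode.
E°cell = E°(cathode) − E°(anode) = (-0.27) − (-0.36) = +0.09 V.
Since E°cell > 0, the reaction is spontaneous under standard conditions.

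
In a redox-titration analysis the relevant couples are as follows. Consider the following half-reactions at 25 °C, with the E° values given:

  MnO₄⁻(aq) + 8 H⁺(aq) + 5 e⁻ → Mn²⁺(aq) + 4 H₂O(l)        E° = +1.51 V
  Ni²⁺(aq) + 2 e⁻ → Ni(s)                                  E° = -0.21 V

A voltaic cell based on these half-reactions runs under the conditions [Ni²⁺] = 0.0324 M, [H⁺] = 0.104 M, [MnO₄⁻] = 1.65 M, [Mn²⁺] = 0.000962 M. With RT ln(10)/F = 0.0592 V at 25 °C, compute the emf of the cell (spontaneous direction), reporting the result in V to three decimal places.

+1.709 V

MnO₄⁻/Mn²⁺ is the cathode (higher E°), Ni²⁺/Ni the anode: E°cell = +1.51 − (-0.21) = +1.72 V, n = 10.
Overall: 2 MnO₄⁻(aq) + 16 H⁺(aq) + 5 Ni(s) → 2 Mn²⁺(aq) + 8 H₂O(l) + 5 Ni²⁺(aq)
Q = [Mn²⁺]^2·[Ni²⁺]^5 / ([MnO₄⁻]^2·[H⁺]^16); log Q = 1.812.
E = E° − (0.0592/n) log Q = +1.72 − (0.0592/10)(1.812) = +1.709 V.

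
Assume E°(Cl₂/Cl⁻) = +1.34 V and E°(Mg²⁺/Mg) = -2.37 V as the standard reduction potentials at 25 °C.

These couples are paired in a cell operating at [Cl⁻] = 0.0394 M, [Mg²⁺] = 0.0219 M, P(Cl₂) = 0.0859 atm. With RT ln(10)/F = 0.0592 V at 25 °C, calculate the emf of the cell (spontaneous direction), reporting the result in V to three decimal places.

Cl₂/Cl⁻ is the cathode (higher E°), Mg²⁺/Mg the anode: E°cell = +1.34 − (-2.37) = +3.71 V, n = 2.
Overall: Cl₂(g) + Mg(s) → 2 Cl⁻(aq) + Mg²⁺(aq)
Q = [Cl⁻]^2·[Mg²⁺] / (P(Cl₂)); log Q = -3.403.
E = E° − (0.0592/n) log Q = +3.71 − (0.0592/2)(-3.403) = +3.811 V.

+3.811 V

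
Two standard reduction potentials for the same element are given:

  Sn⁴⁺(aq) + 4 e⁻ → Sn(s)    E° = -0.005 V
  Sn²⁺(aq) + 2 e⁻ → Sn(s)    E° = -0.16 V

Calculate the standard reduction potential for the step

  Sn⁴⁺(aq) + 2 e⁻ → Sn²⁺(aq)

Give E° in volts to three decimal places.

+0.150 V

Sequential free energies add, so n₃E°₃ = n₁E°₁ + n₂E°₂.
With n₃ = 4, and the known step contributing 2×(-0.16) V, the unknown satisfies 2·E° = 4×(-0.005) − 2×(-0.16) = +0.300.
E° = +0.300 / 2 = +0.150 V.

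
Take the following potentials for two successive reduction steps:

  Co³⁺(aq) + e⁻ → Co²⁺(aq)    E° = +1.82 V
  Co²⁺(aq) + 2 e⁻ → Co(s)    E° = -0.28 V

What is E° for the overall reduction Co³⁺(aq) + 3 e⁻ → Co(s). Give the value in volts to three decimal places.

Adding the free-energy changes (−nFE°) of the two steps gives −n₃FE°₃ = −n₁FE°₁ − n₂FE°₂.
E°₃ = (1×+1.82 + 2×-0.28) / 3 = (+1.260) / 3 = +0.420 V.
E° values themselves are not directly additive — weighting by electron count is essential.

+0.420 V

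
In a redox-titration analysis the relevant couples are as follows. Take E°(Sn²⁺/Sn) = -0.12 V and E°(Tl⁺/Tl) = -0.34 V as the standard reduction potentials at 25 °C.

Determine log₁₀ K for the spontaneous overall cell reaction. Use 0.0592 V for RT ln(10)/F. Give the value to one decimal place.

Cathode: Sn²⁺/Sn; anode: Tl⁺/Tl. E°cell = +0.22 V, n = 2.
log K = nE°cell / 0.0592 = (2)(+0.22) / 0.0592 = 7.4.

7.4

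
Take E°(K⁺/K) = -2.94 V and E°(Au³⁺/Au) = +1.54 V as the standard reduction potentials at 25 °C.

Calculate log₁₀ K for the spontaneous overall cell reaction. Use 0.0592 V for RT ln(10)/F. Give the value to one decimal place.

Cathode: Au³⁺/Au; anode: K⁺/K. E°cell = +4.48 V, n = 3.
log K = nE°cell / 0.0592 = (3)(+4.48) / 0.0592 = 227.0.

227.0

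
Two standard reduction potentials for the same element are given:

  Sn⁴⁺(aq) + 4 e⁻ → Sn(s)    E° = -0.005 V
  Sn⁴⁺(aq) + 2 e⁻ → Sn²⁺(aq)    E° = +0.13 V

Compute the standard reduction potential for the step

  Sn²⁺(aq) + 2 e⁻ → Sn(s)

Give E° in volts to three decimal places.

-0.140 V

Sequential free energies add, so n₃E°₃ = n₁E°₁ + n₂E°₂.
With n₃ = 4, and the known step contributing 2×(+0.13) V, the unknown satisfies 2·E° = 4×(-0.005) − 2×(+0.13) = -0.280.
E° = -0.280 / 2 = -0.140 V.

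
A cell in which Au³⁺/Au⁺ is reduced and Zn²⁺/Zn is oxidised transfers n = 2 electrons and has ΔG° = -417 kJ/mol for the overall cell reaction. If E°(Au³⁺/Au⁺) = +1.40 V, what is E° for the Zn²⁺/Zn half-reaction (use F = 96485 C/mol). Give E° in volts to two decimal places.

E°cell = −ΔG°/(nF) = −(-417×10³)/((2)(96485)) = +2.161 V.
Since Au³⁺/Au⁺ is the cathode and Zn²⁺/Zn the anode, E°cell = E°(Au³⁺/Au⁺) − E°(Zn²⁺/Zn).
So E°(Zn²⁺/Zn) = E°(Au³⁺/Au⁺) − E°cell = (+1.40) − (+2.161) = -0.76 V.

-0.76 V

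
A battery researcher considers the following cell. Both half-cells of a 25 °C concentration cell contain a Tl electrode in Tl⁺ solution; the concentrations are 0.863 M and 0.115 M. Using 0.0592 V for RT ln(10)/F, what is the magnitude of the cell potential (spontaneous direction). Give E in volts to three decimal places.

+0.052 V

For a concentration cell E°cell = 0. The 0.863 M side is the cathode (reduction is favoured where [Tl⁺] is higher).
With n = 1, E = −(0.0592/1) log([Tl⁺]ₐₙ/[Tl⁺]꜀ₐₜ) = −(0.0592/1) log(0.115/0.863) = −(0.0592/1)(-0.875) = +0.052 V.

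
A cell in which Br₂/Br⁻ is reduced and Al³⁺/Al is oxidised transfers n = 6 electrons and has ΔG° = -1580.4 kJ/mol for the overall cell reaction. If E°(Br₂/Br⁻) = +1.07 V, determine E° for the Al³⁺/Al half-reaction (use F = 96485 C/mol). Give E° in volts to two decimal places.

-1.66 V

E°cell = −ΔG°/(nF) = −(-1580.4×10³)/((6)(96485)) = +2.730 V.
Since Br₂/Br⁻ is the cathode and Al³⁺/Al the anode, E°cell = E°(Br₂/Br⁻) − E°(Al³⁺/Al).
So E°(Al³⁺/Al) = E°(Br₂/Br⁻) − E°cell = (+1.07) − (+2.730) = -1.66 V.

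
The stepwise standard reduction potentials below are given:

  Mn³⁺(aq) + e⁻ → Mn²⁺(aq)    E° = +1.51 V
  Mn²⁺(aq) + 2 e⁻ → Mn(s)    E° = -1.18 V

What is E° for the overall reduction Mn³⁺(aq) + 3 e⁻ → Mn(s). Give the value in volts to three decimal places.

-0.283 V

Adding the free-energy changes (−nFE°) of the two steps gives −n₃FE°₃ = −n₁FE°₁ − n₂FE°₂.
E°₃ = (1×+1.51 + 2×-1.18) / 3 = (-0.850) / 3 = -0.283 V.
E° values themselves are not directly additive — weighting by electron count is essential.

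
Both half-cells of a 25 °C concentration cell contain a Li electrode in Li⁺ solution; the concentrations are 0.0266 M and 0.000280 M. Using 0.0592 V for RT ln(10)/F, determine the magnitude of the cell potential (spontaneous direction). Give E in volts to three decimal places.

For a concentration cell E°cell = 0. The 0.0266 M side is the cathode (reduction is favoured where [Li⁺] is higher).
With n = 1, E = −(0.0592/1) log([Li⁺]ₐₙ/[Li⁺]꜀ₐₜ) = −(0.0592/1) log(0.00028/0.0266) = −(0.0592/1)(-1.978) = +0.117 V.

+0.117 V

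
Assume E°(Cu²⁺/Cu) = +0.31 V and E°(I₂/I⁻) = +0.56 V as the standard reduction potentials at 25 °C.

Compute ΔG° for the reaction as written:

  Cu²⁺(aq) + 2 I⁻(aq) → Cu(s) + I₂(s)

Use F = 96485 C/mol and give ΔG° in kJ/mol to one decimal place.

As written, Cu²⁺/Cu is reduced (cathode) and I₂/I⁻ is oxidised (anode), so E°cell = (+0.31) − (+0.56) = -0.25 V.
Balancing electrons gives n = 2.
ΔG° = −nFE° = −(2)(96485)(-0.25) = 48,242 J = +48.2 kJ/mol.

+48.2 kJ/mol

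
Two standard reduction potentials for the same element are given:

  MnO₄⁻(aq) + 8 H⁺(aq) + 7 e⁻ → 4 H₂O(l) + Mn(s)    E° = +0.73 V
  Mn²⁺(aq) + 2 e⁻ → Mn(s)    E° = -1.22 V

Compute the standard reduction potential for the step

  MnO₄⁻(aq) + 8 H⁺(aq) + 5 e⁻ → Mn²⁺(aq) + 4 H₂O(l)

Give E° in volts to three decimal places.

Sequential free energies add, so n₃E°₃ = n₁E°₁ + n₂E°₂.
With n₃ = 7, and the known step contributing 2×(-1.22) V, the unknown satisfies 5·E° = 7×(+0.73) − 2×(-1.22) = +7.550.
E° = +7.550 / 5 = +1.510 V.

+1.510 V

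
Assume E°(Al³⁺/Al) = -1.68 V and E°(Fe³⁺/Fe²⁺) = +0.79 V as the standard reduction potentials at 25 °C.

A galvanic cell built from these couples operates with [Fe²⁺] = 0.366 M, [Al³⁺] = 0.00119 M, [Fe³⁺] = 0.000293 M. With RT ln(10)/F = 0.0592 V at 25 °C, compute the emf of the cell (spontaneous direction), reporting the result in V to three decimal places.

Fe³⁺/Fe²⁺ is the cathode (higher E°), Al³⁺/Al the anode: E°cell = +0.79 − (-1.68) = +2.47 V, n = 3.
Overall: 3 Fe³⁺(aq) + Al(s) → 3 Fe²⁺(aq) + Al³⁺(aq)
Q = [Fe²⁺]^3·[Al³⁺] / ([Fe³⁺]^3); log Q = 6.365.
E = E° − (0.0592/n) log Q = +2.47 − (0.0592/3)(6.365) = +2.344 V.

+2.344 V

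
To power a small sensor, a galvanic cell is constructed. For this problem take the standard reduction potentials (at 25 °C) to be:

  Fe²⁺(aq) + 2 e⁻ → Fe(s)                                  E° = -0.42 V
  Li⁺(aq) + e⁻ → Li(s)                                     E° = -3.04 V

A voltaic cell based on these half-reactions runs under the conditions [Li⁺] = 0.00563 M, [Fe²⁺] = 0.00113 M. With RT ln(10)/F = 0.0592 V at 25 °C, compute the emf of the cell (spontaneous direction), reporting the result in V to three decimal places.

Fe²⁺/Fe is the cathode (higher E°), Li⁺/Li the anode: E°cell = -0.42 − (-3.04) = +2.62 V, n = 2.
Overall: Fe²⁺(aq) + 2 Li(s) → Fe(s) + 2 Li⁺(aq)
Q = [Li⁺]^2 / ([Fe²⁺]); log Q = -1.552.
E = E° − (0.0592/n) log Q = +2.62 − (0.0592/2)(-1.552) = +2.666 V.

+2.666 V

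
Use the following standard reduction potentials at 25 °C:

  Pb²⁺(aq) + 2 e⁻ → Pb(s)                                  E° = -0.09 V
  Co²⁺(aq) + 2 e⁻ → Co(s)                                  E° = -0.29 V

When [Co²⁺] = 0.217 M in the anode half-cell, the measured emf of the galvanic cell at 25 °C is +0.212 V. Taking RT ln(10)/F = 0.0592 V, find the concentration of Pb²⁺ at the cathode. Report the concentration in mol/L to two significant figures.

0.55 M

Pb²⁺/Pb is the cathode, Co²⁺/Co the anode: E°cell = +0.20 V, n = 2.
Overall reaction: Pb²⁺(aq) + Co(s) → Pb(s) + Co²⁺(aq); Q = [Co²⁺]^1/[Pb²⁺]^1.
From E = E° − (0.0592/n) log Q: log Q = (E° − E)·n/0.0592 = (+0.20 − (+0.212))·2/0.0592 = -0.4054.
So 1·log[Pb²⁺] = 1·log(0.217) − log Q = -0.6635 − (-0.4054) = -0.2581; [Pb²⁺] = 10^(-0.2581) ≈ 0.55 M.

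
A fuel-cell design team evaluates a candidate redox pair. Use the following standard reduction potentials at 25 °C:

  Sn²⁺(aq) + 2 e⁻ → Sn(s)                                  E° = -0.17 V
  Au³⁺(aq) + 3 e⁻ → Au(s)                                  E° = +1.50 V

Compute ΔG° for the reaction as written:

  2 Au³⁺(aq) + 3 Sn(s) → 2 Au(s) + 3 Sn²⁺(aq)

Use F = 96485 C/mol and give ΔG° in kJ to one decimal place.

-966.8 kJ

As written, Au³⁺/Au is reduced (cathode) and Sn²⁺/Sn is oxidised (anode), so E°cell = (+1.50) − (-0.17) = +1.67 V.
Balancing electrons gives n = 6.
ΔG° = −nFE° = −(6)(96485)(+1.67) = -966,780 J = -966.8 kJ.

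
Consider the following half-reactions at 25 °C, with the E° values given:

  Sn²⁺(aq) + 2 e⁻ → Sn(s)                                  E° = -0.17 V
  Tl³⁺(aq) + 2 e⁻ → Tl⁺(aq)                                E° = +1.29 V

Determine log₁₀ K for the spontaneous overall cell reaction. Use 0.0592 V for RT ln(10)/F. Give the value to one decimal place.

49.3

Cathode: Tl³⁺/Tl⁺; anode: Sn²⁺/Sn. E°cell = +1.46 V, n = 2.
log K = nE°cell / 0.0592 = (2)(+1.46) / 0.0592 = 49.3.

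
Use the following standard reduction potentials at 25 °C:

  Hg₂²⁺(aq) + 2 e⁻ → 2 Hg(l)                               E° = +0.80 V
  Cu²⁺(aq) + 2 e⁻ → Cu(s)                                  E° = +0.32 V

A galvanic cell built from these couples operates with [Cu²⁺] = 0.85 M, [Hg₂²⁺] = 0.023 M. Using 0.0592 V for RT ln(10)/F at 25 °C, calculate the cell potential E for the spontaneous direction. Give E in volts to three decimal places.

Hg₂²⁺/Hg is the cathode (higher E°), Cu²⁺/Cu the anode: E°cell = +0.80 − (+0.32) = +0.48 V, n = 2.
Overall: Hg₂²⁺(aq) + Cu(s) → 2 Hg(l) + Cu²⁺(aq)
Q = [Cu²⁺] / ([Hg₂²⁺]); log Q = 1.568.
E = E° − (0.0592/n) log Q = +0.48 − (0.0592/2)(1.568) = +0.434 V.

+0.434 V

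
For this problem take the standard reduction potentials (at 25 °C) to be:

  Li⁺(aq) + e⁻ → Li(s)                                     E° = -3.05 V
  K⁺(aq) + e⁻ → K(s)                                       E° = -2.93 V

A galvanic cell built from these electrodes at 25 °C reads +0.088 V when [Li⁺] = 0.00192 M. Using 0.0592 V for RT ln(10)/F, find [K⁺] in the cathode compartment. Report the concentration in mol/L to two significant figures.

0.00055 M

K⁺/K is the cathode, Li⁺/Li the anode: E°cell = +0.12 V, n = 1.
Overall reaction: K⁺(aq) + Li(s) → K(s) + Li⁺(aq); Q = [Li⁺]^1/[K⁺]^1.
From E = E° − (0.0592/n) log Q: log Q = (E° − E)·n/0.0592 = (+0.12 − (+0.088))·1/0.0592 = 0.5405.
So 1·log[K⁺] = 1·log(0.00192) − log Q = -2.7167 − (0.5405) = -3.2572; [K⁺] = 10^(-3.2572) ≈ 0.00055 M.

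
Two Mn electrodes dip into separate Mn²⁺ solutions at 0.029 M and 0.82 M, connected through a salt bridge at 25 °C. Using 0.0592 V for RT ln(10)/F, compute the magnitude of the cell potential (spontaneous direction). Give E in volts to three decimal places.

+0.043 V

For a concentration cell E°cell = 0. The 0.82 M side is the cathode (reduction is favoured where [Mn²⁺] is higher).
With n = 2, E = −(0.0592/2) log([Mn²⁺]ₐₙ/[Mn²⁺]꜀ₐₜ) = −(0.0592/2) log(0.029/0.82) = −(0.0592/2)(-1.451) = +0.043 V.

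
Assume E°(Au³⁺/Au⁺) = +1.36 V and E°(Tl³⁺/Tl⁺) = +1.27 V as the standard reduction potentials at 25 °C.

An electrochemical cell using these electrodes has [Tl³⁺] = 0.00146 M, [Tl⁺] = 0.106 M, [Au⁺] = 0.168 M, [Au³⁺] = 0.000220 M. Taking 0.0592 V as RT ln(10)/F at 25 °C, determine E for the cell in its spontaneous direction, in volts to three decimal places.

+0.060 V

Au³⁺/Au⁺ is the cathode (higher E°), Tl³⁺/Tl⁺ the anode: E°cell = +1.36 − (+1.27) = +0.09 V, n = 2.
Overall: Au³⁺(aq) + Tl⁺(aq) → Au⁺(aq) + Tl³⁺(aq)
Q = [Au⁺]·[Tl³⁺] / ([Au³⁺]·[Tl⁺]); log Q = 1.022.
E = E° − (0.0592/n) log Q = +0.09 − (0.0592/2)(1.022) = +0.060 V.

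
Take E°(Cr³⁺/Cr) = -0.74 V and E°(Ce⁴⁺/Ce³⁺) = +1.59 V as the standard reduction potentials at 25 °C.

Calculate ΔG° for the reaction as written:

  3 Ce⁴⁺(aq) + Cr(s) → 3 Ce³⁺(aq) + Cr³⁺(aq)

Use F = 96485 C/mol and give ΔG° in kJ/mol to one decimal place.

-674.4 kJ/mol

As written, Ce⁴⁺/Ce³⁺ is reduced (cathode) and Cr³⁺/Cr is oxidised (anode), so E°cell = (+1.59) − (-0.74) = +2.33 V.
Balancing electrons gives n = 3.
ΔG° = −nFE° = −(3)(96485)(+2.33) = -674,430 J = -674.4 kJ/mol.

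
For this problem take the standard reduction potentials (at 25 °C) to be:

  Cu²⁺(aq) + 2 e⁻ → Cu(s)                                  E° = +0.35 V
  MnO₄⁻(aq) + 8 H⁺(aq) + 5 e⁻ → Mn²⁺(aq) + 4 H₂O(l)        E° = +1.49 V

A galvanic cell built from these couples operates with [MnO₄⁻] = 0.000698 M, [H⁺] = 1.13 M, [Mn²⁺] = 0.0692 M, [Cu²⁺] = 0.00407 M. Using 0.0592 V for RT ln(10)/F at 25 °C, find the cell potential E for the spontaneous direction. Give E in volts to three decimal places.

MnO₄⁻/Mn²⁺ is the cathode (higher E°), Cu²⁺/Cu the anode: E°cell = +1.49 − (+0.35) = +1.14 V, n = 10.
Overall: 2 MnO₄⁻(aq) + 16 H⁺(aq) + 5 Cu(s) → 2 Mn²⁺(aq) + 8 H₂O(l) + 5 Cu²⁺(aq)
Q = [Mn²⁺]^2·[Cu²⁺]^5 / ([MnO₄⁻]^2·[H⁺]^16); log Q = -8.809.
E = E° − (0.0592/n) log Q = +1.14 − (0.0592/10)(-8.809) = +1.192 V.

+1.192 V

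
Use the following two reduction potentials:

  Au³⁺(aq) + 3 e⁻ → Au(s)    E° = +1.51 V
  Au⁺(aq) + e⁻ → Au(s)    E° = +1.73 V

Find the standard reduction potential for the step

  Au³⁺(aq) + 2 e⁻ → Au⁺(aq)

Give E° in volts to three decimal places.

Sequential free energies add, so n₃E°₃ = n₁E°₁ + n₂E°₂.
With n₃ = 3, and the known step contributing 1×(+1.73) V, the unknown satisfies 2·E° = 3×(+1.51) − 1×(+1.73) = +2.800.
E° = +2.800 / 2 = +1.400 V.

+1.400 V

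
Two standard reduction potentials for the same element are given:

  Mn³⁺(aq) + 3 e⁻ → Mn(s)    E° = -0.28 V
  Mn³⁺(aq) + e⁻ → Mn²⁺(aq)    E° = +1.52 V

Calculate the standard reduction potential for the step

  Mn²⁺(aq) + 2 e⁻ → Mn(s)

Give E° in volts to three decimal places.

-1.180 V

Sequential free energies add, so n₃E°₃ = n₁E°₁ + n₂E°₂.
With n₃ = 3, and the known step contributing 1×(+1.52) V, the unknown satisfies 2·E° = 3×(-0.28) − 1×(+1.52) = -2.360.
E° = -2.360 / 2 = -1.180 V.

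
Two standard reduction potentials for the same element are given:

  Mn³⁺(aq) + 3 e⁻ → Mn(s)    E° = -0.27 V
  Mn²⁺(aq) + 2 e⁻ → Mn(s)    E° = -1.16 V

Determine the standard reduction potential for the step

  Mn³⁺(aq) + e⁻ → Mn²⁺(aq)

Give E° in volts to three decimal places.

+1.510 V

Sequential free energies add, so n₃E°₃ = n₁E°₁ + n₂E°₂.
With n₃ = 3, and the known step contributing 2×(-1.16) V, the unknown satisfies 1·E° = 3×(-0.27) − 2×(-1.16) = +1.510.
E° = +1.510 / 1 = +1.510 V.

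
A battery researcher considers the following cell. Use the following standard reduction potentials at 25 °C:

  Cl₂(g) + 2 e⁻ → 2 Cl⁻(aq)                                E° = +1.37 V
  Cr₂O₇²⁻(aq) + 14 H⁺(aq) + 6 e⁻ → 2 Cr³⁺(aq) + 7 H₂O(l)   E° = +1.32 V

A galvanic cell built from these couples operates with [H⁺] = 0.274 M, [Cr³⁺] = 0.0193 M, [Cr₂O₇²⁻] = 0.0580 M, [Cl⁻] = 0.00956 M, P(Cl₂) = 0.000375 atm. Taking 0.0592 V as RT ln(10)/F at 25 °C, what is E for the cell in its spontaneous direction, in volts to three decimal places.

Cl₂/Cl⁻ is the cathode (higher E°), Cr₂O₇²⁻/Cr³⁺ the anode: E°cell = +1.37 − (+1.32) = +0.05 V, n = 6.
Overall: 3 Cl₂(g) + 2 Cr³⁺(aq) + 7 H₂O(l) → 6 Cl⁻(aq) + Cr₂O₇²⁻(aq) + 14 H⁺(aq)
Q = [Cl⁻]^6·[Cr₂O₇²⁻]·[H⁺]^14 / (P(Cl₂)^3·[Cr³⁺]^2); log Q = -7.519.
E = E° − (0.0592/n) log Q = +0.05 − (0.0592/6)(-7.519) = +0.124 V.

+0.124 V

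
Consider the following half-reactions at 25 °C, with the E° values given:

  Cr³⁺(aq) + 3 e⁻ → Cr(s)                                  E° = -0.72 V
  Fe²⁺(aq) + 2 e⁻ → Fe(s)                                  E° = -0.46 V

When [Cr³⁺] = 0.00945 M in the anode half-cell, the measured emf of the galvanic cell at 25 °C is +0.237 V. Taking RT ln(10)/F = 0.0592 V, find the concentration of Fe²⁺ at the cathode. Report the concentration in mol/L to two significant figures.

0.0075 M

Fe²⁺/Fe is the cathode, Cr³⁺/Cr the anode: E°cell = +0.26 V, n = 6.
Overall reaction: 3 Fe²⁺(aq) + 2 Cr(s) → 3 Fe(s) + 2 Cr³⁺(aq); Q = [Cr³⁺]^2/[Fe²⁺]^3.
From E = E° − (0.0592/n) log Q: log Q = (E° − E)·n/0.0592 = (+0.26 − (+0.237))·6/0.0592 = 2.3311.
So 3·log[Fe²⁺] = 2·log(0.00945) − log Q = -4.0491 − (2.3311) = -6.3802; log[Fe²⁺] = -6.3802 / 3 = -2.1267; [Fe²⁺] = 10^(-2.1267) ≈ 0.0075 M.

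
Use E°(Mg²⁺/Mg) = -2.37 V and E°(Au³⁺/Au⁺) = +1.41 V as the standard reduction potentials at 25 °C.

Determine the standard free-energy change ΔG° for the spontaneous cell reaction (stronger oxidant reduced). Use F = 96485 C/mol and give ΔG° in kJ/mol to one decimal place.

Au³⁺/Au⁺ (E° = +1.41 V) is the cathode; Mg²⁺/Mg (E° = -2.37 V) is the anode, so E°cell = +3.78 V.
Balancing electrons gives n = 2 (lcm of 2 and 2).
ΔG° = −nFE° = −(2)(96485)(+3.78) = -729,427 J = -729.4 kJ/mol.

-729.4 kJ/mol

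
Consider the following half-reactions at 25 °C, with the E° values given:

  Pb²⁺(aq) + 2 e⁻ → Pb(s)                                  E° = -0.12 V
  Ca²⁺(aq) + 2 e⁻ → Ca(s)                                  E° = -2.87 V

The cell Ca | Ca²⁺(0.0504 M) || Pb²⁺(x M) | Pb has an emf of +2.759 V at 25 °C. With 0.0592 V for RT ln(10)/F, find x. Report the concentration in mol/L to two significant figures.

Pb²⁺/Pb is the cathode, Ca²⁺/Ca the anode: E°cell = +2.75 V, n = 2.
Overall reaction: Pb²⁺(aq) + Ca(s) → Pb(s) + Ca²⁺(aq); Q = [Ca²⁺]^1/[Pb²⁺]^1.
From E = E° − (0.0592/n) log Q: log Q = (E° − E)·n/0.0592 = (+2.75 − (+2.759))·2/0.0592 = -0.3041.
So 1·log[Pb²⁺] = 1·log(0.0504) − log Q = -1.2976 − (-0.3041) = -0.9935; [Pb²⁺] = 10^(-0.9935) ≈ 0.10 M.

0.10 M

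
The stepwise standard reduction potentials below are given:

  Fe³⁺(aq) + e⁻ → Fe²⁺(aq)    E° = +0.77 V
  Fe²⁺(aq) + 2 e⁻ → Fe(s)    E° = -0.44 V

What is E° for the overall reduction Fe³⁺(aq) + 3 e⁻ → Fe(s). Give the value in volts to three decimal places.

-0.037 V

Since ΔG° = −nFE° is additive over sequential reductions, n₃E°₃ = n₁E°₁ + n₂E°₂.
E°₃ = (1×+0.77 + 2×-0.44) / 3 = (-0.110) / 3 = -0.037 V.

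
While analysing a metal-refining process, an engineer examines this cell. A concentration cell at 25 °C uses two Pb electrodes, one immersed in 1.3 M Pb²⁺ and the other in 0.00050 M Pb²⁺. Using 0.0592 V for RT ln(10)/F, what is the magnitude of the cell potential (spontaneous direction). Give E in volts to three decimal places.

+0.101 V

For a concentration cell E°cell = 0. The 1.3 M side is the cathode (reduction is favoured where [Pb²⁺] is higher).
With n = 2, E = −(0.0592/2) log([Pb²⁺]ₐₙ/[Pb²⁺]꜀ₐₜ) = −(0.0592/2) log(0.0005/1.3) = −(0.0592/2)(-3.415) = +0.101 V.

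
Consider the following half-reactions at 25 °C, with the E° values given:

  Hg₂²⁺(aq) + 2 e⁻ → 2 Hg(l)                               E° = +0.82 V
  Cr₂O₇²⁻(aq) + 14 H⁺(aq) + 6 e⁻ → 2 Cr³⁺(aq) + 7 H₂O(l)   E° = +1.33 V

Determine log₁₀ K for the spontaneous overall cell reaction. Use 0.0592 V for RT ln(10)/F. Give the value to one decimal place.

Cathode: Cr₂O₇²⁻/Cr³⁺; anode: Hg₂²⁺/Hg. E°cell = +0.51 V, n = 6.
log K = nE°cell / 0.0592 = (6)(+0.51) / 0.0592 = 51.7.

51.7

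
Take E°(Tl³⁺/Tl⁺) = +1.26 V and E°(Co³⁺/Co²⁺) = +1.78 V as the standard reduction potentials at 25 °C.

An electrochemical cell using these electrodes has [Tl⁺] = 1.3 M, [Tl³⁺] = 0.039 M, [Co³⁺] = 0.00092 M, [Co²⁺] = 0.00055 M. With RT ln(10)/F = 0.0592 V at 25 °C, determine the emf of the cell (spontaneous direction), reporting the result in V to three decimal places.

+0.578 V

Co³⁺/Co²⁺ is the cathode (higher E°), Tl³⁺/Tl⁺ the anode: E°cell = +1.78 − (+1.26) = +0.52 V, n = 2.
Overall: 2 Co³⁺(aq) + Tl⁺(aq) → 2 Co²⁺(aq) + Tl³⁺(aq)
Q = [Co²⁺]^2·[Tl³⁺] / ([Co³⁺]^2·[Tl⁺]); log Q = -1.970.
E = E° − (0.0592/n) log Q = +0.52 − (0.0592/2)(-1.970) = +0.578 V.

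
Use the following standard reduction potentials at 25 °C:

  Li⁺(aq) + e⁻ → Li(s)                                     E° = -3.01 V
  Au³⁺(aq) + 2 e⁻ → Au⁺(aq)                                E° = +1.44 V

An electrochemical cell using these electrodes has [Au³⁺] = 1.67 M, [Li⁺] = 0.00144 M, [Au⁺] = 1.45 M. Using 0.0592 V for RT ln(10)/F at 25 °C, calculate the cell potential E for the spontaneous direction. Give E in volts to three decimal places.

Au³⁺/Au⁺ is the cathode (higher E°), Li⁺/Li the anode: E°cell = +1.44 − (-3.01) = +4.45 V, n = 2.
Overall: Au³⁺(aq) + 2 Li(s) → Au⁺(aq) + 2 Li⁺(aq)
Q = [Au⁺]·[Li⁺]^2 / ([Au³⁺]); log Q = -5.745.
E = E° − (0.0592/n) log Q = +4.45 − (0.0592/2)(-5.745) = +4.620 V.

+4.620 V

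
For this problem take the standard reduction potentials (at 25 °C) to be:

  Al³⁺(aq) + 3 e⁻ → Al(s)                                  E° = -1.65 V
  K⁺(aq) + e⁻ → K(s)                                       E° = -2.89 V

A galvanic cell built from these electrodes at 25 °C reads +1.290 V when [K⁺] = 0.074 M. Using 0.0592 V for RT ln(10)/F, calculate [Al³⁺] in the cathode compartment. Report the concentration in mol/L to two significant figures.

Al³⁺/Al is the cathode, K⁺/K the anode: E°cell = +1.24 V, n = 3.
Overall reaction: Al³⁺(aq) + 3 K(s) → Al(s) + 3 K⁺(aq); Q = [K⁺]^3/[Al³⁺]^1.
From E = E° − (0.0592/n) log Q: log Q = (E° − E)·n/0.0592 = (+1.24 − (+1.290))·3/0.0592 = -2.5338.
So 1·log[Al³⁺] = 3·log(0.074) − log Q = -3.3923 − (-2.5338) = -0.8585; [Al³⁺] = 10^(-0.8585) ≈ 0.14 M.

0.14 M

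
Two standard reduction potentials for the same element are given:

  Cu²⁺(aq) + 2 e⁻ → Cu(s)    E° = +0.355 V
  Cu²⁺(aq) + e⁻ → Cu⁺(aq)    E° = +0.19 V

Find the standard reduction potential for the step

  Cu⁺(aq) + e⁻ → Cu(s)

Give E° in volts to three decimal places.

+0.520 V

Sequential free energies add, so n₃E°₃ = n₁E°₁ + n₂E°₂.
With n₃ = 2, and the known step contributing 1×(+0.19) V, the unknown satisfies 1·E° = 2×(+0.355) − 1×(+0.19) = +0.520.
E° = +0.520 / 1 = +0.520 V.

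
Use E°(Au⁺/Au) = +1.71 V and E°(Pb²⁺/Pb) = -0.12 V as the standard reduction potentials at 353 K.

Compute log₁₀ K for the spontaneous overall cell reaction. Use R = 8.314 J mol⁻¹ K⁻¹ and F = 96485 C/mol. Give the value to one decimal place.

Cathode: Au⁺/Au; anode: Pb²⁺/Pb. E°cell = (+1.71) − (-0.12) = +1.83 V, with n = 2.
ΔG° = −nFE° = −RT ln K, so ln K = nFE°/(RT) = (2)(96485)(+1.83) / ((8.314)(353)) = 120.325.
log₁₀ K = 120.325 / ln 10 = 52.3.

52.3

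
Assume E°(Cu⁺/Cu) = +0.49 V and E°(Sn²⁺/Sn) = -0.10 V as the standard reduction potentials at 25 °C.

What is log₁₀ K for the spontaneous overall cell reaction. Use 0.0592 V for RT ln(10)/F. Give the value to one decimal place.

19.9

Cathode: Cu⁺/Cu; anode: Sn²⁺/Sn. E°cell = +0.59 V, n = 2.
log K = nE°cell / 0.0592 = (2)(+0.59) / 0.0592 = 19.9.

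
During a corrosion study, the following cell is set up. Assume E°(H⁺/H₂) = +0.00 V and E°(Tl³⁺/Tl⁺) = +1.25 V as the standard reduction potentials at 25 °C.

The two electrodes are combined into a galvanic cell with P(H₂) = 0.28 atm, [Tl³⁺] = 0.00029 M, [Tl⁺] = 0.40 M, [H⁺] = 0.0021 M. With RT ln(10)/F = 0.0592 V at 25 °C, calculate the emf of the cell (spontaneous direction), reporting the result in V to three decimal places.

+1.299 V

Tl³⁺/Tl⁺ is the cathode (higher E°), H⁺/H₂ the anode: E°cell = +1.25 − (+0.00) = +1.25 V, n = 2.
Overall: Tl³⁺(aq) + H₂(g) → Tl⁺(aq) + 2 H⁺(aq)
Q = [Tl⁺]·[H⁺]^2 / ([Tl³⁺]·P(H₂)); log Q = -1.663.
E = E° − (0.0592/n) log Q = +1.25 − (0.0592/2)(-1.663) = +1.299 V.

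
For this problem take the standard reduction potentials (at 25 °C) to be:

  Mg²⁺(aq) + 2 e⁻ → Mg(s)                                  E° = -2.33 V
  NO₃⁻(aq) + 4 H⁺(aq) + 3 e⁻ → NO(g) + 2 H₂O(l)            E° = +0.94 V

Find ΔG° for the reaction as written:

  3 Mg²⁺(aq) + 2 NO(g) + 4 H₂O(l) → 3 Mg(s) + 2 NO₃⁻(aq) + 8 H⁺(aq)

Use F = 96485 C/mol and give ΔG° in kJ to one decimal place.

As written, Mg²⁺/Mg is reduced (cathode) and NO₃⁻/NO is oxidised (anode), so E°cell = (-2.33) − (+0.94) = -3.27 V.
Balancing electrons gives n = 6.
ΔG° = −nFE° = −(6)(96485)(-3.27) = 1,893,036 J = +1893.0 kJ.

+1893.0 kJ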